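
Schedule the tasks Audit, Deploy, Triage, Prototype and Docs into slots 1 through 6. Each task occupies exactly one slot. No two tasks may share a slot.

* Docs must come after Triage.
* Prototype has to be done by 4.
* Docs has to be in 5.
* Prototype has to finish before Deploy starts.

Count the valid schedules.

48

Splitting on Audit: it can be 1 (9), 2 (9), 3 (9), 4 (9), 6 (12). Listing each branch's schedules as (Deploy, Triage, Prototype, Docs):
Audit=1: (3,4,2,5) (4,2,3,5) (4,3,2,5) (6,2,3,5) (6,2,4,5) (6,3,2,5) (6,3,4,5) (6,4,2,5) (6,4,3,5) — 9.
Audit=2: (3,4,1,5) (4,1,3,5) (4,3,1,5) (6,1,3,5) (6,1,4,5) (6,3,1,5) (6,3,4,5) (6,4,1,5) (6,4,3,5) — 9.
Audit=3: (2,4,1,5) (4,1,2,5) (4,2,1,5) (6,1,2,5) (6,1,4,5) (6,2,1,5) (6,2,4,5) (6,4,1,5) (6,4,2,5) — 9.
Audit=4: (2,3,1,5) (3,1,2,5) (3,2,1,5) (6,1,2,5) (6,1,3,5) (6,2,1,5) (6,2,3,5) (6,3,1,5) (6,3,2,5) — 9.
Audit=6: (2,3,1,5) (2,4,1,5) (3,1,2,5) (3,2,1,5) (3,4,1,5) (3,4,2,5) (4,1,2,5) (4,1,3,5) (4,2,1,5) (4,2,3,5) (4,3,1,5) (4,3,2,5) — 12.
Summing: 9 + 9 + 9 + 9 + 12 = 48.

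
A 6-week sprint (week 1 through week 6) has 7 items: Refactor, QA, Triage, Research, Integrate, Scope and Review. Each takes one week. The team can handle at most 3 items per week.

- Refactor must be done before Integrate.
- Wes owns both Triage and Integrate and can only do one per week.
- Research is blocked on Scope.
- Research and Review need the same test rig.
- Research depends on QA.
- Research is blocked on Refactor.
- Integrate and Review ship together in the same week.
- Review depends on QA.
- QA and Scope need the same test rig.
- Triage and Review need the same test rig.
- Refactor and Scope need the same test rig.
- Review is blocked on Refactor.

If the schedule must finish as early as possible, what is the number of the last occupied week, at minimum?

3

The precedence chain requires at least 2 distinct weeks.
With at most 3 per week and 7 tasks, at least 3 weeks are needed.
3 works (last occupied week: week 3): for example Integrate in week 2; QA in week 1; Refactor in week 1; Triage in week 1; Scope in week 2; Research in week 3; Review in week 2.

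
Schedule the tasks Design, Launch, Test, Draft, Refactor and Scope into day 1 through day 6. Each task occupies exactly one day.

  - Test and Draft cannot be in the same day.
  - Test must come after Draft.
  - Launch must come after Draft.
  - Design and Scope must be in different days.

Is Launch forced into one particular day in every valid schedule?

Launch can be day 2 (e.g. Scope -> day 2, Refactor -> day 1, Launch -> day 2, Test -> day 2, Design -> day 1, Draft -> day 1) or day 3 (e.g. Refactor in day 1, Launch in day 3, Scope in day 2, Test in day 2, Design in day 1, Draft in day 1).

No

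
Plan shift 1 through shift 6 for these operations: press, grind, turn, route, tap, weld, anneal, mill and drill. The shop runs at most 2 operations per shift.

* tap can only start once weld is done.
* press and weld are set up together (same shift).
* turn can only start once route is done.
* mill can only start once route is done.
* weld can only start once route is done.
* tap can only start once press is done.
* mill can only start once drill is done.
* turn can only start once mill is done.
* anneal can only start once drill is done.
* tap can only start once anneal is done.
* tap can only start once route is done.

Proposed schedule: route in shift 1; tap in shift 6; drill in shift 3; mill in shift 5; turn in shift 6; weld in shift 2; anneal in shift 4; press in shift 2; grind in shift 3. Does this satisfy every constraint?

Yes

tap can only start once route is done — holds.
mill can only start once route is done — holds.
tap can only start once weld is done — holds.
turn can only start once mill is done — holds.
turn can only start once route is done — holds.
The shop runs at most 2 operations per shift — holds.
anneal can only start once drill is done — holds.
weld can only start once route is done — holds.
tap can only start once anneal is done — holds.
press and weld are set up together (same shift) — holds.
mill can only start once drill is done — holds.
tap can only start once press is done — holds.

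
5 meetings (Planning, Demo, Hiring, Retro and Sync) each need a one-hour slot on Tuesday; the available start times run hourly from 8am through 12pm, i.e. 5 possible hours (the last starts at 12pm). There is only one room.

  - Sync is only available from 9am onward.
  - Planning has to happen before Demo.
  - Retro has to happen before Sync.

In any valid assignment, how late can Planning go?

Downstream work caps Planning at 11am.
Planning at 11am is achievable: Hiring in 10am; Sync in 9am; Planning in 11am; Demo in 12pm; Retro in 8am.

11am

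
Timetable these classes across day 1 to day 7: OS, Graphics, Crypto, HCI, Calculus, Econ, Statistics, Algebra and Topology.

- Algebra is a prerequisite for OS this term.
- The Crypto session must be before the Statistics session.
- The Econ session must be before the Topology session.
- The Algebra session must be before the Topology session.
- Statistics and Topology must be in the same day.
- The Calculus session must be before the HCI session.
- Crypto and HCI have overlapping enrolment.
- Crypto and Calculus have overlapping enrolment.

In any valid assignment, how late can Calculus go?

day 6

Downstream work caps Calculus at day 6.
Calculus at day 6 is achievable: Statistics in day 2, Graphics in day 1, Algebra in day 1, OS in day 2, Crypto in day 1, HCI in day 7, Calculus in day 6, Econ in day 1, Topology in day 2.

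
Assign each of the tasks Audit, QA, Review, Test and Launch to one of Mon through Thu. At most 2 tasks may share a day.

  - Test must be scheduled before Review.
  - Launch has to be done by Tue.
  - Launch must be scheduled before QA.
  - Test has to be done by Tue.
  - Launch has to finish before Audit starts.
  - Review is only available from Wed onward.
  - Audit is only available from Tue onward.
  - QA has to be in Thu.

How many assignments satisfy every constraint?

16

Splitting on Audit: it can be Tue (4), Wed (8), Thu (4). Listing each branch's schedules as (QA, Review, Test, Launch):
Audit=Tue: (Thu,Wed,Mon,Mon) (Thu,Wed,Tue,Mon) (Thu,Thu,Mon,Mon) (Thu,Thu,Tue,Mon) — 4.
Audit=Wed: (Thu,Wed,Mon,Mon) (Thu,Wed,Mon,Tue) (Thu,Wed,Tue,Mon) (Thu,Wed,Tue,Tue) (Thu,Thu,Mon,Mon) (Thu,Thu,Mon,Tue) (Thu,Thu,Tue,Mon) (Thu,Thu,Tue,Tue) — 8.
Audit=Thu: (Thu,Wed,Mon,Mon) (Thu,Wed,Mon,Tue) (Thu,Wed,Tue,Mon) (Thu,Wed,Tue,Tue) — 4.
Summing: 4 + 8 + 4 = 16.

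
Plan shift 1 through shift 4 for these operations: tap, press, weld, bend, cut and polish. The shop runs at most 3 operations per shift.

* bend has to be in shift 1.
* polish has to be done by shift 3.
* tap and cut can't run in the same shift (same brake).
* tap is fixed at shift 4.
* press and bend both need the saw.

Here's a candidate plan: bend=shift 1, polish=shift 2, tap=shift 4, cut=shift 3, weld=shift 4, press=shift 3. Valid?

tap is fixed at shift 4 — holds.
bend has to be in shift 1 — holds.
polish has to be done by shift 3 — holds.
tap and cut can't run in the same shift (same brake) — holds.
The shop runs at most 3 operations per shift — holds.
press and bend both need the saw — holds.

Yes, all constraints hold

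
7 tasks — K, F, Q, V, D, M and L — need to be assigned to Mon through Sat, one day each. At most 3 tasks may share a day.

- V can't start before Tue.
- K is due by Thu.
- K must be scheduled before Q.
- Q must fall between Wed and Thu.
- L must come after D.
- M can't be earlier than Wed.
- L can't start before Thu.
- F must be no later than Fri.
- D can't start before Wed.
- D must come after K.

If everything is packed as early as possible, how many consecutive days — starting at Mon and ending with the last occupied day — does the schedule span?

The precedence chain requires at least 3 distinct days.
With at most 3 per day and 7 tasks, at least 3 days are needed.
L can't be placed before Thu — that is day 4 counting from Mon — so the schedule must run through at least 4 days.
4 works (last occupied day: Thu): for example K in Mon, V in Tue, F in Mon, M in Wed, Q in Wed, D in Wed, L in Thu.

4 days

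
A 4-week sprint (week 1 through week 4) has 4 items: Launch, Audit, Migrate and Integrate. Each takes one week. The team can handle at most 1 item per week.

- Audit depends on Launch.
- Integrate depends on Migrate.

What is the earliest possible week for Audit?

week 2

Precedence pushes Audit to at least week 2.
Audit at week 2 is achievable: Audit -> week 2; Migrate -> week 3; Integrate -> week 4; Launch -> week 1.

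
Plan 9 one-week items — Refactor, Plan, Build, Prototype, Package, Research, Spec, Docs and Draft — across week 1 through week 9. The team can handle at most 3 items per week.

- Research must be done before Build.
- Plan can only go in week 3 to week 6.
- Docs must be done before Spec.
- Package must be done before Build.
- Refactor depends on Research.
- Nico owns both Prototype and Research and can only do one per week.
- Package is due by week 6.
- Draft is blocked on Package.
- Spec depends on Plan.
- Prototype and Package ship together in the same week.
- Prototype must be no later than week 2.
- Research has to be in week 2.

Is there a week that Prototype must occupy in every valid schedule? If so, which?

Prototype's window is week 1–week 2.
Research is fixed at week 2, and Prototype can't share a week with Research.
So Prototype must be week 1.

week 1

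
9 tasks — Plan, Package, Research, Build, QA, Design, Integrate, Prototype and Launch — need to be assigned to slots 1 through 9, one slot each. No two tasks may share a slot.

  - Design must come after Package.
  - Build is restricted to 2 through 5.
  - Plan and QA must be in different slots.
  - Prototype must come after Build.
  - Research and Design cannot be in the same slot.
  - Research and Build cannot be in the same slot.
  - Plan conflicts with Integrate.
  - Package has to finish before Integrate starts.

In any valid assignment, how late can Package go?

7

Downstream work caps Package at 8.
Package at 7 is achievable: Design in 8; QA in 5; Integrate in 9; Plan in 1; Launch in 6; Prototype in 3; Build in 2; Package in 7; Research in 4.
Nothing later works — the conflict and capacity constraints rule out every slot after 7.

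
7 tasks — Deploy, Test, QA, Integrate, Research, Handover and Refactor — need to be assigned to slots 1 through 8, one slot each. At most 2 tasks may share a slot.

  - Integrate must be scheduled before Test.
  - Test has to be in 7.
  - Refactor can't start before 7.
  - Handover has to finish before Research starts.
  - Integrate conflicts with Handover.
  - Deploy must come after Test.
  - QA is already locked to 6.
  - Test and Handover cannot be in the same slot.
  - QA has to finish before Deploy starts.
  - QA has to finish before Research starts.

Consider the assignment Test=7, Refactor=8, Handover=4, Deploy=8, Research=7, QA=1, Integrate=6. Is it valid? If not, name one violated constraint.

QA has to finish before Deploy starts — holds.
Test has to be in 7 — holds.
Refactor can't start before 7 — holds.
QA is already locked to 6 — violated.
Test and Handover cannot be in the same slot — holds.
At most 2 tasks may share a slot — holds.
Handover has to finish before Research starts — holds.
Integrate must be scheduled before Test — holds.
Deploy must come after Test — holds.
QA has to finish before Research starts — holds.
Integrate conflicts with Handover — holds.

No — it violates: QA is already locked to 6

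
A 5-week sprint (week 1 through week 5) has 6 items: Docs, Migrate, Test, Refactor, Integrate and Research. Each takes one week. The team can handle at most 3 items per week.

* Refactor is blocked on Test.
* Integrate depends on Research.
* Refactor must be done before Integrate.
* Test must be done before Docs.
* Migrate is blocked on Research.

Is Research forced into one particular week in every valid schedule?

No

Research can be week 1 (e.g. Docs in week 2; Integrate in week 3; Refactor in week 2; Research in week 1; Migrate in week 2; Test in week 1) or week 2 (e.g. Research -> week 2; Integrate -> week 3; Docs -> week 2; Refactor -> week 2; Test -> week 1; Migrate -> week 3).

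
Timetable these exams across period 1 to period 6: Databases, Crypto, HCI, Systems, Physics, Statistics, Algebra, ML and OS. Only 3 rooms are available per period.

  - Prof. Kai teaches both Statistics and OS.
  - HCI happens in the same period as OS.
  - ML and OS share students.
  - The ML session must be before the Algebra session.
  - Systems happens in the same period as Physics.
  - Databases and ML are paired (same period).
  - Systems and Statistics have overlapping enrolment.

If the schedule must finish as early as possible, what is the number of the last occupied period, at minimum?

The precedence chain requires at least 2 distinct periods.
With at most 3 per period and 9 exams, at least 3 periods are needed.
3 works (last occupied period: period 3): for example Physics -> period 3; Databases -> period 1; ML -> period 1; Statistics -> period 1; OS -> period 2; Systems -> period 3; Crypto -> period 3; HCI -> period 2; Algebra -> period 2.

period 3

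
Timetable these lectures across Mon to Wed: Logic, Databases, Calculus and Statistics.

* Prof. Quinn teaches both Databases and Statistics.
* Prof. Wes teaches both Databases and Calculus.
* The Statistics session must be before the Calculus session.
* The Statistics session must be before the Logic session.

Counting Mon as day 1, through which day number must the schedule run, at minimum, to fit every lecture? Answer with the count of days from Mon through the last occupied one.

The precedence chain requires at least 2 distinct days.
Could 2 days be enough, i.e. nothing placed later than Tue? No: Calculus must come after Statistics (at Mon or later) → {Tue}; Statistics must come before Calculus (at Tue or earlier) → {Mon}; Databases can't share with Statistics (Mon) → {Tue}; Calculus can't share with Databases (Tue) → nothing is left.
So 2 days is not enough.
3 works (last occupied day: Wed): for example Databases -> Wed, Statistics -> Mon, Calculus -> Tue, Logic -> Tue.

3 days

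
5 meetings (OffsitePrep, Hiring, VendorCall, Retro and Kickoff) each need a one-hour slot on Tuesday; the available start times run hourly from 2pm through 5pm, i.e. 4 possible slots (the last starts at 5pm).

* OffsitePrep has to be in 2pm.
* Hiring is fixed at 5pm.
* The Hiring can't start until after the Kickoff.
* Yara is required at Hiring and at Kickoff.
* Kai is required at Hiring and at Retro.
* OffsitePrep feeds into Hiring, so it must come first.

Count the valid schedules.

Splitting on VendorCall: it can be 2pm (9), 3pm (9), 4pm (9), 5pm (9). Listing each branch's schedules as (OffsitePrep, Hiring, Retro, Kickoff):
VendorCall=2pm: (2pm,5pm,2pm,2pm) (2pm,5pm,2pm,3pm) (2pm,5pm,2pm,4pm) (2pm,5pm,3pm,2pm) (2pm,5pm,3pm,3pm) (2pm,5pm,3pm,4pm) (2pm,5pm,4pm,2pm) (2pm,5pm,4pm,3pm) (2pm,5pm,4pm,4pm) — 9.
VendorCall=3pm: (2pm,5pm,2pm,2pm) (2pm,5pm,2pm,3pm) (2pm,5pm,2pm,4pm) (2pm,5pm,3pm,2pm) (2pm,5pm,3pm,3pm) (2pm,5pm,3pm,4pm) (2pm,5pm,4pm,2pm) (2pm,5pm,4pm,3pm) (2pm,5pm,4pm,4pm) — 9.
VendorCall=4pm: (2pm,5pm,2pm,2pm) (2pm,5pm,2pm,3pm) (2pm,5pm,2pm,4pm) (2pm,5pm,3pm,2pm) (2pm,5pm,3pm,3pm) (2pm,5pm,3pm,4pm) (2pm,5pm,4pm,2pm) (2pm,5pm,4pm,3pm) (2pm,5pm,4pm,4pm) — 9.
VendorCall=5pm: (2pm,5pm,2pm,2pm) (2pm,5pm,2pm,3pm) (2pm,5pm,2pm,4pm) (2pm,5pm,3pm,2pm) (2pm,5pm,3pm,3pm) (2pm,5pm,3pm,4pm) (2pm,5pm,4pm,2pm) (2pm,5pm,4pm,3pm) (2pm,5pm,4pm,4pm) — 9.
Summing: 9 + 9 + 9 + 9 = 36.

36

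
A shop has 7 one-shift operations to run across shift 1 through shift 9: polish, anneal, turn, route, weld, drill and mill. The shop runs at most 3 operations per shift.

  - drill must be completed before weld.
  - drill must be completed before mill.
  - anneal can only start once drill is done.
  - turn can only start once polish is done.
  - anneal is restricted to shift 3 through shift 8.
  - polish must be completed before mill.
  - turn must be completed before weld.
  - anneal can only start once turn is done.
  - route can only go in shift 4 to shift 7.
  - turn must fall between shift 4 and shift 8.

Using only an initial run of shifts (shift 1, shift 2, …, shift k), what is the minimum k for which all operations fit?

5

The precedence chain requires at least 3 distinct shifts.
With at most 3 per shift and 7 operations, at least 3 shifts are needed.
Propagating the time windows through the other constraints, anneal can't land before shift 5, so the schedule must run through at least shift 5.
5 works (last occupied shift: shift 5): for example route=shift 4, weld=shift 5, mill=shift 2, turn=shift 4, anneal=shift 5, drill=shift 1, polish=shift 1.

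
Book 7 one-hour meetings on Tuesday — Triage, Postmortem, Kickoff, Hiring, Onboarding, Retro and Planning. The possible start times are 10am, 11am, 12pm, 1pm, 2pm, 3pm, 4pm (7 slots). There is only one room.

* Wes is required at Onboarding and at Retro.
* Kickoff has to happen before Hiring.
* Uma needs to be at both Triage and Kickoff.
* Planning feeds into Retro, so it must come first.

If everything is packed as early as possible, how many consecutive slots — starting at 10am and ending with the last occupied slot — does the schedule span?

7 slots

The precedence chain requires at least 2 distinct slots.
With at most 1 per slot and 7 meetings, at least 7 slots are needed.
7 works (last occupied slot: 4pm): for example Kickoff in 10am; Hiring in 11am; Planning in 12pm; Triage in 2pm; Postmortem in 3pm; Retro in 1pm; Onboarding in 4pm.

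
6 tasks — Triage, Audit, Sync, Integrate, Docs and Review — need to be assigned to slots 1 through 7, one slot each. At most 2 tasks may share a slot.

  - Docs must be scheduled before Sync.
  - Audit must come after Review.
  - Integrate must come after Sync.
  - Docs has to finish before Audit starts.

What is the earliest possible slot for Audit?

Precedence pushes Audit to at least 2.
Audit at 2 is achievable: Sync in 2, Integrate in 3, Docs in 1, Triage in 3, Review in 1, Audit in 2.

2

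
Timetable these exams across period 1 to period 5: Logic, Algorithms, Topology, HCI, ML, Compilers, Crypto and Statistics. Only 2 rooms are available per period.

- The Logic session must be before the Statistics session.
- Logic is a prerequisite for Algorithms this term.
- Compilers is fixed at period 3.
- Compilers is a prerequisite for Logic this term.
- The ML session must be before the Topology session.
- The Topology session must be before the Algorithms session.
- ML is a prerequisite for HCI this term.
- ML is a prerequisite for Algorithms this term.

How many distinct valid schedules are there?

Splitting on Topology: it can be period 2 (9), period 3 (7), period 4 (7). Listing each branch's schedules as (Logic, Algorithms, HCI, ML, Compilers, Crypto, Statistics) by period number:
Topology=period 2: (4,5,2,1,3,1,5) (4,5,2,1,3,3,5) (4,5,2,1,3,4,5) (4,5,3,1,3,1,5) (4,5,3,1,3,2,5) (4,5,3,1,3,4,5) (4,5,4,1,3,1,5) (4,5,4,1,3,2,5) (4,5,4,1,3,3,5) — 9.
Topology=period 3: (4,5,2,1,3,1,5) (4,5,2,1,3,2,5) (4,5,2,1,3,4,5) (4,5,4,1,3,1,5) (4,5,4,1,3,2,5) (4,5,4,2,3,1,5) (4,5,4,2,3,2,5) — 7.
Topology=period 4: (4,5,2,1,3,1,5) (4,5,2,1,3,2,5) (4,5,2,1,3,3,5) (4,5,3,1,3,1,5) (4,5,3,1,3,2,5) (4,5,3,2,3,1,5) (4,5,3,2,3,2,5) — 7.
Summing: 9 + 7 + 7 = 23.

23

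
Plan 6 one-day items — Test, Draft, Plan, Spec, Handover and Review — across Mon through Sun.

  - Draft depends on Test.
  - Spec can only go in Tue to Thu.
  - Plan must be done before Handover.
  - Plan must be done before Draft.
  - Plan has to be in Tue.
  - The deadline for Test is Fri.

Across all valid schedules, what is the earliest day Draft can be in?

Precedence pushes Draft to at least Wed.
Draft at Wed is achievable: Review=Mon, Draft=Wed, Plan=Tue, Test=Mon, Handover=Wed, Spec=Tue.

Wed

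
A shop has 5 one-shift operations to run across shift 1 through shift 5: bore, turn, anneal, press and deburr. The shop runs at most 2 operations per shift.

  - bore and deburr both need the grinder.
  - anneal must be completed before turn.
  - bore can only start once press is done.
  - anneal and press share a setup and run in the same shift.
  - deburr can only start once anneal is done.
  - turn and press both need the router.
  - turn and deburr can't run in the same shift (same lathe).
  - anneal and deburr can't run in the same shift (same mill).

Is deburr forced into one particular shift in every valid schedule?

No

deburr can be shift 2 (e.g. press in shift 1, turn in shift 3, bore in shift 3, deburr in shift 2, anneal in shift 1) or shift 3 (e.g. turn=shift 2, press=shift 1, anneal=shift 1, deburr=shift 3, bore=shift 2).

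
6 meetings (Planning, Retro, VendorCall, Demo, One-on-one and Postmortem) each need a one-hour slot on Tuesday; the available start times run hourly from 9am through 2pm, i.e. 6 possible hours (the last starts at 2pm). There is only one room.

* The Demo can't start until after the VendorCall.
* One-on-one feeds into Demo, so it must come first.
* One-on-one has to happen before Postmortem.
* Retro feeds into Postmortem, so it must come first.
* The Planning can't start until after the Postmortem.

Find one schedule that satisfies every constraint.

One-on-one=9am, Retro=10am, Demo=1pm, VendorCall=12pm, Postmortem=11am, Planning=2pm

Checking: VendorCall(12pm) before Demo(1pm); Retro(10am) before Postmortem(11am); One-on-one(9am) before Postmortem(11am); Postmortem(11am) before Planning(2pm); One-on-one(9am) before Demo(1pm); max 1 per hour (cap 1).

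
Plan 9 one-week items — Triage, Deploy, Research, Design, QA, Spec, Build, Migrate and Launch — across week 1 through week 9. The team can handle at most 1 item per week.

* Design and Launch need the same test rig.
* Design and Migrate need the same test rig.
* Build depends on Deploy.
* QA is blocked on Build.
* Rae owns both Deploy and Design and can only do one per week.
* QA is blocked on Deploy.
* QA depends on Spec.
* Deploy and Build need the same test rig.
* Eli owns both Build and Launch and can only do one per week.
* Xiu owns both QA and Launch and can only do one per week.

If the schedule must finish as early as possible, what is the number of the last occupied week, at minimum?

9

The precedence chain requires at least 3 distinct weeks.
With at most 1 per week and 9 tasks, at least 9 weeks are needed.
9 works (last occupied week: week 9): for example Research -> week 6, Deploy -> week 1, Launch -> week 9, QA -> week 4, Design -> week 7, Spec -> week 3, Build -> week 2, Triage -> week 5, Migrate -> week 8.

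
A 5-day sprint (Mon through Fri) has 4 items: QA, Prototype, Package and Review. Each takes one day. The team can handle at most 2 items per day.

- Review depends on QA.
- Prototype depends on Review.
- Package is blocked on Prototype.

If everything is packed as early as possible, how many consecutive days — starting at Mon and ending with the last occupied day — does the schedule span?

4

The precedence chain requires at least 4 distinct days.
With at most 2 per day and 4 work items, at least 2 days are needed.
4 works (last occupied day: Thu): for example Review=Tue; Package=Thu; Prototype=Wed; QA=Mon.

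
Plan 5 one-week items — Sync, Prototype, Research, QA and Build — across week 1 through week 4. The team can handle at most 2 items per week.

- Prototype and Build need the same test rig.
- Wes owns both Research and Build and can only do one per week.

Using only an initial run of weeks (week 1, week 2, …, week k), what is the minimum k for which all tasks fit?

With at most 2 per week and 5 tasks, at least 3 weeks are needed.
3 works (last occupied week: week 3): for example Research in week 2; QA in week 2; Build in week 3; Prototype in week 1; Sync in week 1.

3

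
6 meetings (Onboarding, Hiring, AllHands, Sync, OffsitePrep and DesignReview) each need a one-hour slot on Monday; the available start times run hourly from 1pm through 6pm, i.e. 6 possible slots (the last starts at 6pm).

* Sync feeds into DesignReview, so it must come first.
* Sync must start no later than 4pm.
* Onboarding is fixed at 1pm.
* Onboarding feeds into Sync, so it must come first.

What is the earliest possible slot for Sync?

Precedence pushes Sync to at least 2pm; Sync's own window allows nothing later than 4pm.
Sync at 2pm is achievable: Onboarding -> 1pm; Hiring -> 1pm; AllHands -> 1pm; Sync -> 2pm; DesignReview -> 3pm; OffsitePrep -> 1pm.

2pm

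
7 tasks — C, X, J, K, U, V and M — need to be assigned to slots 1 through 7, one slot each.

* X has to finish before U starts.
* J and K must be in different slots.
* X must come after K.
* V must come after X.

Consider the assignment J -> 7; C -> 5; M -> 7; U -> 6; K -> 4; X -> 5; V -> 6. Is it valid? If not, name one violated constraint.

Yes, all constraints hold

J and K must be in different slots — holds.
X has to finish before U starts — holds.
X must come after K — holds.
V must come after X — holds.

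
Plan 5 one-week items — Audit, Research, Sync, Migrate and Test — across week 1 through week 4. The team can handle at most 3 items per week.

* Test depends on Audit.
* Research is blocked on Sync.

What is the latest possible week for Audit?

week 3

Downstream work caps Audit at week 3.
Audit at week 3 is achievable: Migrate -> week 1, Research -> week 2, Audit -> week 3, Sync -> week 1, Test -> week 4.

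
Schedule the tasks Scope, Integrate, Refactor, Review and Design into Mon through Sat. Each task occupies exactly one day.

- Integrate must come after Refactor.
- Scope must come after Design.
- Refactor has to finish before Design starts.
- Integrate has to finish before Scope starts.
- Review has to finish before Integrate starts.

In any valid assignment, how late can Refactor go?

Thu

Downstream work caps Refactor at Thu.
Refactor at Thu is achievable: Refactor=Thu, Design=Fri, Scope=Sat, Review=Mon, Integrate=Fri.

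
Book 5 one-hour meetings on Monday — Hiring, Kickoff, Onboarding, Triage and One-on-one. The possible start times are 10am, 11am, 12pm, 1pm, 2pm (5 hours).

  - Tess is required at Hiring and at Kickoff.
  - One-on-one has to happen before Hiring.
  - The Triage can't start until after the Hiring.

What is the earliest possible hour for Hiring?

11am

Precedence pushes Hiring to at least 11am; downstream work caps Hiring at 1pm.
Hiring at 11am is achievable: Kickoff in 10am; Triage in 12pm; Hiring in 11am; Onboarding in 10am; One-on-one in 10am.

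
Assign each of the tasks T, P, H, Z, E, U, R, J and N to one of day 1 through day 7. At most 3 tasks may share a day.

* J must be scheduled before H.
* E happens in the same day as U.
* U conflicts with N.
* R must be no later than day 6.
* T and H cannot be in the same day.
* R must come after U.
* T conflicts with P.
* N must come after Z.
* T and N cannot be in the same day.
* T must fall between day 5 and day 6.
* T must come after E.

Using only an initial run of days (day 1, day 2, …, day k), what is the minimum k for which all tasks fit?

5

The precedence chain requires at least 2 distinct days.
With at most 3 per day and 9 tasks, at least 3 days are needed.
T can't be placed before day 5, so the schedule must run through at least day 5.
5 works (last occupied day: day 5): for example J -> day 1, Z -> day 1, E -> day 2, T -> day 5, N -> day 3, P -> day 1, H -> day 2, R -> day 3, U -> day 2.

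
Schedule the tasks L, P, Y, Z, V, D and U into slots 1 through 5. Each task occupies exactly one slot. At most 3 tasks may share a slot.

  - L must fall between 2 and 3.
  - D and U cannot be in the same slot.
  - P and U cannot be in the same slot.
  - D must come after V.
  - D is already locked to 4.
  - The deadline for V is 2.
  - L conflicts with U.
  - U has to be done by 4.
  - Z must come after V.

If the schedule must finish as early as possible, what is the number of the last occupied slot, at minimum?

The precedence chain requires at least 2 distinct slots.
With at most 3 per slot and 7 tasks, at least 3 slots are needed.
D can't be placed before 4, so the schedule must run through at least slot 4.
4 works (last occupied slot: 4): for example D -> 4; P -> 1; L -> 2; Y -> 1; Z -> 2; V -> 1; U -> 3.

4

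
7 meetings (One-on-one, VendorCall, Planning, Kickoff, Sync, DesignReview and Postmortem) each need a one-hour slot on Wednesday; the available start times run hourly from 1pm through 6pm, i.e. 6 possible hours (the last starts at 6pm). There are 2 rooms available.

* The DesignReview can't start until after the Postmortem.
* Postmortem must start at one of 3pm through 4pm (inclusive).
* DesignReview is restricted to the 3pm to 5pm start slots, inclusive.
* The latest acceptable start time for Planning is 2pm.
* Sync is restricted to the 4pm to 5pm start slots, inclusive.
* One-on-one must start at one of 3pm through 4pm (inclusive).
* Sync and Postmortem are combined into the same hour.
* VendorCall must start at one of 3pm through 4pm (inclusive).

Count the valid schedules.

Splitting on Planning: it can be 1pm (4), 2pm (4). Listing each branch's schedules as (One-on-one, VendorCall, Kickoff, Sync, DesignReview, Postmortem):
Planning=1pm: (3pm,3pm,1pm,4pm,5pm,4pm) (3pm,3pm,2pm,4pm,5pm,4pm) (3pm,3pm,5pm,4pm,5pm,4pm) (3pm,3pm,6pm,4pm,5pm,4pm) — 4.
Planning=2pm: (3pm,3pm,1pm,4pm,5pm,4pm) (3pm,3pm,2pm,4pm,5pm,4pm) (3pm,3pm,5pm,4pm,5pm,4pm) (3pm,3pm,6pm,4pm,5pm,4pm) — 4.
Summing: 4 + 4 = 8.

8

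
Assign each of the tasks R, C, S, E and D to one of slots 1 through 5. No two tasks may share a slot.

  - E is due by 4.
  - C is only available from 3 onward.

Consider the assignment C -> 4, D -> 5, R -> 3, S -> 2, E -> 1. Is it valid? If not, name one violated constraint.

Yes

No two tasks may share a slot — holds.
E is due by 4 — holds.
C is only available from 3 onward — holds.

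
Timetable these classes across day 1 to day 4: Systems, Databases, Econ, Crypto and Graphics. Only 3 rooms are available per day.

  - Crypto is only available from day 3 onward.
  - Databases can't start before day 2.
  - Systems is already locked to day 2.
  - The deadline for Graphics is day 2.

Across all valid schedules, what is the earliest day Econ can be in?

day 1

Econ at day 1 is achievable: Databases -> day 2; Systems -> day 2; Econ -> day 1; Crypto -> day 3; Graphics -> day 1.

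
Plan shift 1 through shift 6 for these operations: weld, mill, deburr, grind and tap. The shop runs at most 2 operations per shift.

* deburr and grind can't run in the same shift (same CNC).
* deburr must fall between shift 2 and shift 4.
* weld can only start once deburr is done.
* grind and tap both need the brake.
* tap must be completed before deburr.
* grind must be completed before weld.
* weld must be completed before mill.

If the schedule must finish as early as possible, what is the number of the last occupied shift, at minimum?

shift 5

The precedence chain requires at least 4 distinct shifts.
With at most 2 per shift and 5 operations, at least 3 shifts are needed.
Could 4 shifts be enough, i.e. nothing placed later than shift 4? No: deburr's window within 4 shifts is {shift 2, shift 3, shift 4}; tap must come before deburr (at shift 4 or earlier) → {shift 1, shift 2, shift 3}; mill must come after weld (at shift 1 or later) → {shift 2, shift 3, shift 4}; weld must come before mill (at shift 4 or earlier) → {shift 1, shift 2, shift 3}; weld must come after grind (at shift 1 or later) → {shift 2, shift 3}; grind must come before weld (at shift 3 or earlier) → {shift 1, shift 2}; weld must come after deburr (at shift 2 or later) → {shift 3}; deburr must come before weld (at shift 3 or earlier) → {shift 2}; grind can't share with deburr (shift 2) → {shift 1}; tap can't share with grind (shift 1) → {shift 2, shift 3}; deburr must come after tap (at shift 2 or later) → nothing is left.
So 4 shifts is not enough.
5 works (last occupied shift: shift 5): for example mill in shift 5; weld in shift 4; deburr in shift 2; grind in shift 3; tap in shift 1.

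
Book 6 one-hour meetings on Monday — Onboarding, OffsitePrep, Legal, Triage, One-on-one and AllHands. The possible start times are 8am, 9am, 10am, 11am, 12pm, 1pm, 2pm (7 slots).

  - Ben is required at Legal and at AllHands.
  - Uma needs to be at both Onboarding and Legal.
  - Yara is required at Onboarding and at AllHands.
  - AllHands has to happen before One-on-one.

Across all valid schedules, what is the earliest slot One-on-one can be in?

9am

Precedence pushes One-on-one to at least 9am.
One-on-one at 9am is achievable: AllHands -> 8am, OffsitePrep -> 8am, Onboarding -> 9am, Triage -> 8am, Legal -> 10am, One-on-one -> 9am.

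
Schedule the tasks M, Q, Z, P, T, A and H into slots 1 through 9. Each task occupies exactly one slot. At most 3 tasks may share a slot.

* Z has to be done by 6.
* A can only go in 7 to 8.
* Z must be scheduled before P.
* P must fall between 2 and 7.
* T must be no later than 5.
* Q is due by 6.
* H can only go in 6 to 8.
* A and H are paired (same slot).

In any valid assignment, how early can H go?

H is available from 6; H must be in the same slot as A, which can't be before 7, so H is at least 7; H's own window allows nothing later than 8.
H at 7 is achievable: Q=1, H=7, A=7, M=2, T=1, P=2, Z=1.

7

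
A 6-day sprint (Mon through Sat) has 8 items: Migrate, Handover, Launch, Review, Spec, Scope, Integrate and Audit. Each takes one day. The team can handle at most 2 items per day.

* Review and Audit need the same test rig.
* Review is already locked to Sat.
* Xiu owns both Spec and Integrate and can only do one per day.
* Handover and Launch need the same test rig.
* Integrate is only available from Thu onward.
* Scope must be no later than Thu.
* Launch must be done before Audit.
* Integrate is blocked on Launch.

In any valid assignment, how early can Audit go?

Precedence pushes Audit to at least Tue.
Audit at Tue is achievable: Review=Sat, Spec=Wed, Handover=Wed, Audit=Tue, Migrate=Tue, Integrate=Thu, Scope=Mon, Launch=Mon.

Tue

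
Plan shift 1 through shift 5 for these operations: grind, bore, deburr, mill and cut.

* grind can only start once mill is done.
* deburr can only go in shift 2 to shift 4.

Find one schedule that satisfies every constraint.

deburr in shift 2; bore in shift 1; grind in shift 2; cut in shift 1; mill in shift 1

Checking: mill(shift 1) before grind(shift 2); deburr=shift 2 in [shift 2,shift 4].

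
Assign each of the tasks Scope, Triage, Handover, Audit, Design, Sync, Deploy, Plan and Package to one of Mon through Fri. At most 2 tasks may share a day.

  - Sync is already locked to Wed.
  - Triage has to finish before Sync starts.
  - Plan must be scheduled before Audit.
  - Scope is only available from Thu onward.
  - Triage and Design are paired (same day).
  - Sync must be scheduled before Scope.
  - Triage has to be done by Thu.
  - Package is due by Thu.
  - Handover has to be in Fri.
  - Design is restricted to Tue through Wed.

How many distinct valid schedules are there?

Splitting on Scope: it can be Thu (22), Fri (12). Listing each branch's schedules as (Triage, Handover, Audit, Design, Sync, Deploy, Plan, Package):
Scope=Thu: (Tue,Fri,Wed,Tue,Wed,Mon,Mon,Thu) (Tue,Fri,Wed,Tue,Wed,Thu,Mon,Mon) (Tue,Fri,Wed,Tue,Wed,Fri,Mon,Mon) (Tue,Fri,Wed,Tue,Wed,Fri,Mon,Thu) (Tue,Fri,Thu,Tue,Wed,Mon,Mon,Wed) (Tue,Fri,Thu,Tue,Wed,Mon,Wed,Mon) (Tue,Fri,Thu,Tue,Wed,Wed,Mon,Mon) (Tue,Fri,Thu,Tue,Wed,Fri,Mon,Mon) (Tue,Fri,Thu,Tue,Wed,Fri,Mon,Wed) (Tue,Fri,Thu,Tue,Wed,Fri,Wed,Mon) (Tue,Fri,Fri,Tue,Wed,Mon,Mon,Wed) (Tue,Fri,Fri,Tue,Wed,Mon,Mon,Thu) (Tue,Fri,Fri,Tue,Wed,Mon,Wed,Mon) (Tue,Fri,Fri,Tue,Wed,Mon,Wed,Thu) (Tue,Fri,Fri,Tue,Wed,Mon,Thu,Mon) (Tue,Fri,Fri,Tue,Wed,Mon,Thu,Wed) (Tue,Fri,Fri,Tue,Wed,Wed,Mon,Mon) (Tue,Fri,Fri,Tue,Wed,Wed,Mon,Thu) (Tue,Fri,Fri,Tue,Wed,Wed,Thu,Mon) (Tue,Fri,Fri,Tue,Wed,Thu,Mon,Mon) (Tue,Fri,Fri,Tue,Wed,Thu,Mon,Wed) (Tue,Fri,Fri,Tue,Wed,Thu,Wed,Mon) — 22.
Scope=Fri: (Tue,Fri,Wed,Tue,Wed,Mon,Mon,Thu) (Tue,Fri,Wed,Tue,Wed,Thu,Mon,Mon) (Tue,Fri,Wed,Tue,Wed,Thu,Mon,Thu) (Tue,Fri,Thu,Tue,Wed,Mon,Mon,Wed) (Tue,Fri,Thu,Tue,Wed,Mon,Mon,Thu) (Tue,Fri,Thu,Tue,Wed,Mon,Wed,Mon) (Tue,Fri,Thu,Tue,Wed,Mon,Wed,Thu) (Tue,Fri,Thu,Tue,Wed,Wed,Mon,Mon) (Tue,Fri,Thu,Tue,Wed,Wed,Mon,Thu) (Tue,Fri,Thu,Tue,Wed,Thu,Mon,Mon) (Tue,Fri,Thu,Tue,Wed,Thu,Mon,Wed) (Tue,Fri,Thu,Tue,Wed,Thu,Wed,Mon) — 12.
Summing: 22 + 12 = 34.

34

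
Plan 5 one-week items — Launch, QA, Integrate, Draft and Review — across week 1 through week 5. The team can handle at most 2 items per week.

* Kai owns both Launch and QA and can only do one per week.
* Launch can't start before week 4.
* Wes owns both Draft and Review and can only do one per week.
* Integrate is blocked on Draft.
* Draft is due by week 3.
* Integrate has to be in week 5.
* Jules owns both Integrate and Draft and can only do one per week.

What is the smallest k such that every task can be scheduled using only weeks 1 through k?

5

The precedence chain requires at least 2 distinct weeks.
With at most 2 per week and 5 tasks, at least 3 weeks are needed.
Integrate can't be placed before week 5, so the schedule must run through at least week 5.
5 works (last occupied week: week 5): for example Integrate in week 5; QA in week 1; Review in week 2; Launch in week 4; Draft in week 1.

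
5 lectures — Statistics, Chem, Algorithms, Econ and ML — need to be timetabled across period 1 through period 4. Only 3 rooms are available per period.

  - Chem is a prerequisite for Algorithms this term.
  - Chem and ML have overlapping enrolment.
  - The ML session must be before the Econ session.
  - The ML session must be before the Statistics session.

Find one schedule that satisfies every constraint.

Econ -> period 2, Algorithms -> period 3, Chem -> period 2, Statistics -> period 2, ML -> period 1

Checking: ML(period 1) before Statistics(period 2); ML(period 1) before Econ(period 2); Chem(period 2) before Algorithms(period 3); Chem(period 2) != ML(period 1); max 3 per period (cap 3).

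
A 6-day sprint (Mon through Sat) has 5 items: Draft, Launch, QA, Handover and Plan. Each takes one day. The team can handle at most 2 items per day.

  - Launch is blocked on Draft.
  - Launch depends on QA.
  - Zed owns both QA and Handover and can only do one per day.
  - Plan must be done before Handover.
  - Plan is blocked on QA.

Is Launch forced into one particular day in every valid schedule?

Launch can be Tue (e.g. Launch=Tue, Draft=Mon, Handover=Wed, QA=Mon, Plan=Tue) or Wed (e.g. Draft -> Mon, Launch -> Wed, Handover -> Wed, Plan -> Tue, QA -> Mon).

No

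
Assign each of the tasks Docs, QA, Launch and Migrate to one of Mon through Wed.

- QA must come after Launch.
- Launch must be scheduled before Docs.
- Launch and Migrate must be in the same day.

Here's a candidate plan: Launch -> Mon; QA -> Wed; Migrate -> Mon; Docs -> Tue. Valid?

Launch and Migrate must be in the same day — holds.
Launch must be scheduled before Docs — holds.
QA must come after Launch — holds.

Valid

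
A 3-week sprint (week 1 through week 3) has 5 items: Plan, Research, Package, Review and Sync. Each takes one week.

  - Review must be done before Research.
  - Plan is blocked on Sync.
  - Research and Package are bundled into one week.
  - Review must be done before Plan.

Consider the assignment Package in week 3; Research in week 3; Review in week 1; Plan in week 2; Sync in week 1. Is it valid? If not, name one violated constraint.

Review must be done before Plan — holds.
Plan is blocked on Sync — holds.
Research and Package are bundled into one week — holds.
Review must be done before Research — holds.

Valid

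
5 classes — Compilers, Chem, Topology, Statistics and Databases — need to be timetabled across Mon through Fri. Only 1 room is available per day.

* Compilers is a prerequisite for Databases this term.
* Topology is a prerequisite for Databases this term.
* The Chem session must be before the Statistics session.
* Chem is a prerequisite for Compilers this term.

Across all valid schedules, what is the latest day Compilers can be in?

Thu

Precedence pushes Compilers to at least Tue; downstream work caps Compilers at Thu.
Compilers at Thu is achievable: Topology=Tue, Statistics=Wed, Databases=Fri, Chem=Mon, Compilers=Thu.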